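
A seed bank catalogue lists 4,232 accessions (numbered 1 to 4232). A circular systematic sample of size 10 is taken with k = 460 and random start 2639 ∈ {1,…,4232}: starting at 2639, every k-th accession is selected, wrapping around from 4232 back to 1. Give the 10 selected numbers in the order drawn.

Selection 1: 2639
Selection 2: 2639 + 460 = 3099
Selection 3: 3099 + 460 = 3559
Selection 4: 3559 + 460 = 4019
Selection 5: 4019 + 460 = 4479 → 4479 − 4232 = 247
Selection 6: 247 + 460 = 707
Selection 7: 707 + 460 = 1167
Selection 8: 1167 + 460 = 1627
Selection 9: 1627 + 460 = 2087
Selection 10: 2087 + 460 = 2547

2639, 3099, 3559, 4019, 247, 707, 1167, 1627, 2087, 2547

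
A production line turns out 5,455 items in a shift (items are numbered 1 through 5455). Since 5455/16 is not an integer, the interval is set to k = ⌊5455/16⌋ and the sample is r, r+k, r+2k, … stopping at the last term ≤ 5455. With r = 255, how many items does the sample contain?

16

k = ⌊5455/16⌋ = 340
Achieved size = ⌊(5455 − 255)/340⌋ + 1 = ⌊5200/340⌋ + 1 = 15 + 1 = 16
(last selection: 255 + 15×340 = 5355 ≤ 5455; next would be 5695 > 5455)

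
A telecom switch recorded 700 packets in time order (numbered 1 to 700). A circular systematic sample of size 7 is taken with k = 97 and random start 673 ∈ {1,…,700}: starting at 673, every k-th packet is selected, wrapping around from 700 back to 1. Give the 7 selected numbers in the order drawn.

673, 70, 167, 264, 361, 458, 555

Selection 1: 673
Selection 2: 673 + 97 = 770 → 770 − 700 = 70
Selection 3: 70 + 97 = 167
Selection 4: 167 + 97 = 264
Selection 5: 264 + 97 = 361
Selection 6: 361 + 97 = 458
Selection 7: 458 + 97 = 555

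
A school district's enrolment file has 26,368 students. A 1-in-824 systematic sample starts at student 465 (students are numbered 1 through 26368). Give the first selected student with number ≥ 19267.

19417

k = 824
Steps past start: ⌈(19267 − 465)/824⌉ = ⌈18802/824⌉ = 23
Selected student: 465 + 23×824 = 19417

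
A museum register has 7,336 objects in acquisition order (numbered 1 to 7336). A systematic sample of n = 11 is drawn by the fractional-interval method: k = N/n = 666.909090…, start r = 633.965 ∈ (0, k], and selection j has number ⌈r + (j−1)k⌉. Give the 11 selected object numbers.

j=1: r + 0k = 633.965 → ⌈·⌉ = 634
j=2: r + 1k = 1300.874090… → ⌈·⌉ = 1301
j=3: r + 2k = 1967.783181… → ⌈·⌉ = 1968
j=4: r + 3k = 2634.692272… → ⌈·⌉ = 2635
j=5: r + 4k = 3301.601363… → ⌈·⌉ = 3302
j=6: r + 5k = 3968.510454… → ⌈·⌉ = 3969
j=7: r + 6k = 4635.419545… → ⌈·⌉ = 4636
j=8: r + 7k = 5302.328636… → ⌈·⌉ = 5303
j=9: r + 8k = 5969.237727… → ⌈·⌉ = 5970
j=10: r + 9k = 6636.146818… → ⌈·⌉ = 6637
j=11: r + 10k = 7303.055909… → ⌈·⌉ = 7304

634, 1301, 1968, 2635, 3302, 3969, 4636, 5303, 5970, 6637, 7304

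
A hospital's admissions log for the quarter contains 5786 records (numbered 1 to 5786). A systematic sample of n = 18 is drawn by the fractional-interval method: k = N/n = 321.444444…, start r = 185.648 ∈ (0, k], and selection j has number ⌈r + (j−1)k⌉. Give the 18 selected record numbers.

186, 508, 829, 1150, 1472, 1793, 2115, 2436, 2758, 3079, 3401, 3722, 4043, 4365, 4686, 5008, 5329, 5651

j=1: r + 0k = 185.648 → ⌈·⌉ = 186
j=2: r + 1k = 507.092444… → ⌈·⌉ = 508
j=3: r + 2k = 828.536888… → ⌈·⌉ = 829
j=4: r + 3k = 1149.981333… → ⌈·⌉ = 1150
j=5: r + 4k = 1471.425777… → ⌈·⌉ = 1472
j=6: r + 5k = 1792.870222… → ⌈·⌉ = 1793
j=7: r + 6k = 2114.314666… → ⌈·⌉ = 2115
j=8: r + 7k = 2435.759111… → ⌈·⌉ = 2436
j=9: r + 8k = 2757.203555… → ⌈·⌉ = 2758
j=10: r + 9k = 3078.648 → ⌈·⌉ = 3079
j=11: r + 10k = 3400.092444… → ⌈·⌉ = 3401
j=12: r + 11k = 3721.536888… → ⌈·⌉ = 3722
j=13: r + 12k = 4042.981333… → ⌈·⌉ = 4043
j=14: r + 13k = 4364.425777… → ⌈·⌉ = 4365
j=15: r + 14k = 4685.870222… → ⌈·⌉ = 4686
j=16: r + 15k = 5007.314666… → ⌈·⌉ = 5008
j=17: r + 16k = 5328.759111… → ⌈·⌉ = 5329
j=18: r + 17k = 5650.203555… → ⌈·⌉ = 5651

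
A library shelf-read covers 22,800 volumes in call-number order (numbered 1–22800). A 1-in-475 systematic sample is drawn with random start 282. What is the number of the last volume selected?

k = 475
48th selection = r + (48−1)·k = 282 + 47×475 = 282 + 22325 = 22607

22607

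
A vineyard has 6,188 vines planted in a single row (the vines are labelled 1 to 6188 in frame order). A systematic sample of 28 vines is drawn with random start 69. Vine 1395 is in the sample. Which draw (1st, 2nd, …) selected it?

7

k = 6188/28 = 221
position = (1395 − 69)/221 + 1 = 1326/221 + 1 = 6 + 1 = 7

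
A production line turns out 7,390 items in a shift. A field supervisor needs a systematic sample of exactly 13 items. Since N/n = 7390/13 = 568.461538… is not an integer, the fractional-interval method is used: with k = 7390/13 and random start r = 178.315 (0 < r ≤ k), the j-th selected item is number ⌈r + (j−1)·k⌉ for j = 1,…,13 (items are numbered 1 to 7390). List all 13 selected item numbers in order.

179, 747, 1316, 1884, 2453, 3021, 3590, 4158, 4727, 5295, 5863, 6432, 7000

j=1: r + 0k = 178.315 → ⌈·⌉ = 179
j=2: r + 1k = 746.776538… → ⌈·⌉ = 747
j=3: r + 2k = 1315.238076… → ⌈·⌉ = 1316
j=4: r + 3k = 1883.699615… → ⌈·⌉ = 1884
j=5: r + 4k = 2452.161153… → ⌈·⌉ = 2453
j=6: r + 5k = 3020.622692… → ⌈·⌉ = 3021
j=7: r + 6k = 3589.084230… → ⌈·⌉ = 3590
j=8: r + 7k = 4157.545769… → ⌈·⌉ = 4158
j=9: r + 8k = 4726.007307… → ⌈·⌉ = 4727
j=10: r + 9k = 5294.468846… → ⌈·⌉ = 5295
j=11: r + 10k = 5862.930384… → ⌈·⌉ = 5863
j=12: r + 11k = 6431.391923… → ⌈·⌉ = 6432
j=13: r + 12k = 6999.853461… → ⌈·⌉ = 7000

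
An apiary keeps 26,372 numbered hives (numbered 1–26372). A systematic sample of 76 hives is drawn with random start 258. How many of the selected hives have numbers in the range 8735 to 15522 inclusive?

k = 26372/76 = 347
First selection ≥ 8735: 258 + ⌈(8735−258)/347⌉·347 = 258 + 25×347 = 8933
Last selection ≤ 15522: 258 + ⌊(15522−258)/347⌋·347 = 258 + 43×347 = 15179
Count = 43 − 25 + 1 = 19

19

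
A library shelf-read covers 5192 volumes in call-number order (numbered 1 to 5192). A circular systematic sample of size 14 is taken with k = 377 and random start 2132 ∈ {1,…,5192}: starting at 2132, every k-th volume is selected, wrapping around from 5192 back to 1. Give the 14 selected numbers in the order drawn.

Selection 1: 2132
Selection 2: 2132 + 377 = 2509
Selection 3: 2509 + 377 = 2886
Selection 4: 2886 + 377 = 3263
Selection 5: 3263 + 377 = 3640
Selection 6: 3640 + 377 = 4017
Selection 7: 4017 + 377 = 4394
Selection 8: 4394 + 377 = 4771
Selection 9: 4771 + 377 = 5148
Selection 10: 5148 + 377 = 5525 → 5525 − 5192 = 333
Selection 11: 333 + 377 = 710
Selection 12: 710 + 377 = 1087
Selection 13: 1087 + 377 = 1464
Selection 14: 1464 + 377 = 1841

2132, 2509, 2886, 3263, 3640, 4017, 4394, 4771, 5148, 333, 710, 1087, 1464, 1841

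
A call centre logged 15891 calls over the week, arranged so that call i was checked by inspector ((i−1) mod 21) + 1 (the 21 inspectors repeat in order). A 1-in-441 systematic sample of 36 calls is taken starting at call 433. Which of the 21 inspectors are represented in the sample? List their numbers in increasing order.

13

Consecutive selections differ by k = 441, so their inspector numbers differ by 441 mod 21 = 0.
gcd(441, 21) = 21, so the sample visits 21/21 = 1 distinct residues mod 21.
Start 433 is inspector 13; the inspectors hit are 13.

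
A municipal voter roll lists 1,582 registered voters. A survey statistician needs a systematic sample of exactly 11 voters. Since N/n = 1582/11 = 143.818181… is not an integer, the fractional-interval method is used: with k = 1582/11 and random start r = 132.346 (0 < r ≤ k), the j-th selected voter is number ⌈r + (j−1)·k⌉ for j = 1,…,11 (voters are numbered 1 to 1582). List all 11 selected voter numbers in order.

j=1: r + 0k = 132.346 → ⌈·⌉ = 133
j=2: r + 1k = 276.164181… → ⌈·⌉ = 277
j=3: r + 2k = 419.982363… → ⌈·⌉ = 420
j=4: r + 3k = 563.800545… → ⌈·⌉ = 564
j=5: r + 4k = 707.618727… → ⌈·⌉ = 708
j=6: r + 5k = 851.436909… → ⌈·⌉ = 852
j=7: r + 6k = 995.255090… → ⌈·⌉ = 996
j=8: r + 7k = 1139.073272… → ⌈·⌉ = 1140
j=9: r + 8k = 1282.891454… → ⌈·⌉ = 1283
j=10: r + 9k = 1426.709636… → ⌈·⌉ = 1427
j=11: r + 10k = 1570.527818… → ⌈·⌉ = 1571

133, 277, 420, 564, 708, 852, 996, 1140, 1283, 1427, 1571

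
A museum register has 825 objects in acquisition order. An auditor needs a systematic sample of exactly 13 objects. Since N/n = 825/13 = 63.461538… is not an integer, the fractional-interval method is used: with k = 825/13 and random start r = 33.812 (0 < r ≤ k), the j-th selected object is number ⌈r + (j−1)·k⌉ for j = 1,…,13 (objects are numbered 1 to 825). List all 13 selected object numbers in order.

j=1: r + 0k = 33.812 → ⌈·⌉ = 34
j=2: r + 1k = 97.273538… → ⌈·⌉ = 98
j=3: r + 2k = 160.735076… → ⌈·⌉ = 161
j=4: r + 3k = 224.196615… → ⌈·⌉ = 225
j=5: r + 4k = 287.658153… → ⌈·⌉ = 288
j=6: r + 5k = 351.119692… → ⌈·⌉ = 352
j=7: r + 6k = 414.581230… → ⌈·⌉ = 415
j=8: r + 7k = 478.042769… → ⌈·⌉ = 479
j=9: r + 8k = 541.504307… → ⌈·⌉ = 542
j=10: r + 9k = 604.965846… → ⌈·⌉ = 605
j=11: r + 10k = 668.427384… → ⌈·⌉ = 669
j=12: r + 11k = 731.888923… → ⌈·⌉ = 732
j=13: r + 12k = 795.350461… → ⌈·⌉ = 796

34, 98, 161, 225, 288, 352, 415, 479, 542, 605, 669, 732, 796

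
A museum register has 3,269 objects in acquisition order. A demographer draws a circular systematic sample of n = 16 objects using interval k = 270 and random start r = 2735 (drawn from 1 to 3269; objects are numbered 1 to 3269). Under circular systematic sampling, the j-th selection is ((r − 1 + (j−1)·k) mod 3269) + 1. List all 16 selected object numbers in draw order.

Selection 1: 2735
Selection 2: 2735 + 270 = 3005
Selection 3: 3005 + 270 = 3275 → 3275 − 3269 = 6
Selection 4: 6 + 270 = 276
Selection 5: 276 + 270 = 546
Selection 6: 546 + 270 = 816
Selection 7: 816 + 270 = 1086
Selection 8: 1086 + 270 = 1356
Selection 9: 1356 + 270 = 1626
Selection 10: 1626 + 270 = 1896
Selection 11: 1896 + 270 = 2166
Selection 12: 2166 + 270 = 2436
Selection 13: 2436 + 270 = 2706
Selection 14: 2706 + 270 = 2976
Selection 15: 2976 + 270 = 3246
Selection 16: 3246 + 270 = 3516 → 3516 − 3269 = 247

2735, 3005, 6, 276, 546, 816, 1086, 1356, 1626, 1896, 2166, 2436, 2706, 2976, 3246, 247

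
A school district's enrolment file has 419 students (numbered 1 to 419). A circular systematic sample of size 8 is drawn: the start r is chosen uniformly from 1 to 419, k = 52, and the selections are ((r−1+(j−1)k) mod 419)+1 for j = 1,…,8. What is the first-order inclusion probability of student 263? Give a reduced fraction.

For each position j, as r ranges over 1…419 the j-th selection hits every student exactly once, so student 263 is selected for exactly 8 of the 419 starts.
Inclusion probability = 8/419.

8/419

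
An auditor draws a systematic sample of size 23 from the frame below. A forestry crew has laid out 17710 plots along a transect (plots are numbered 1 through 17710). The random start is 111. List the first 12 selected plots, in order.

k = N/n = 17710/23 = 770
plot 1: 111
plot 2: 111 + 770 = 881
plot 3: 881 + 770 = 1651
plot 4: 1651 + 770 = 2421
plot 5: 2421 + 770 = 3191
plot 6: 3191 + 770 = 3961
plot 7: 3961 + 770 = 4731
plot 8: 4731 + 770 = 5501
plot 9: 5501 + 770 = 6271
plot 10: 6271 + 770 = 7041
plot 11: 7041 + 770 = 7811
plot 12: 7811 + 770 = 8581

111, 881, 1651, 2421, 3191, 3961, 4731, 5501, 6271, 7041, 7811, 8581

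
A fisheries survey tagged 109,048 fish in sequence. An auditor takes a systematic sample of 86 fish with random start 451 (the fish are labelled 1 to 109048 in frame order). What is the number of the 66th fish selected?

k = 109048/86 = 1268
66th selection = r + (66−1)·k = 451 + 65×1268 = 451 + 82420 = 82871

82871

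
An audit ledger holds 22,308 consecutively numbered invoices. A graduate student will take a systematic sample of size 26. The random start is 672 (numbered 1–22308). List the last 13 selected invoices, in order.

11826, 12684, 13542, 14400, 15258, 16116, 16974, 17832, 18690, 19548, 20406, 21264, 22122

k = N/n = 22308/26 = 858
14th selection = 672 + 13×858 = 11826
15th: 11826 + 858 = 12684
16th: 12684 + 858 = 13542
17th: 13542 + 858 = 14400
18th: 14400 + 858 = 15258
19th: 15258 + 858 = 16116
20th: 16116 + 858 = 16974
21st: 16974 + 858 = 17832
22nd: 17832 + 858 = 18690
23rd: 18690 + 858 = 19548
24th: 19548 + 858 = 20406
25th: 20406 + 858 = 21264
26th: 21264 + 858 = 22122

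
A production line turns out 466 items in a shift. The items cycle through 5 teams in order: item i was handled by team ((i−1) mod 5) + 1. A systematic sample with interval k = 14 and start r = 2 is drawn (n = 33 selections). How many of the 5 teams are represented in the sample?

Consecutive selections differ by k = 14, so their team numbers differ by 14 mod 5 = 4.
gcd(14, 5) = 1, so the sample visits 5/1 = 5 distinct residues mod 5.
Start 2 is team 2; the teams hit are 1, 2, 3, 4, 5.

5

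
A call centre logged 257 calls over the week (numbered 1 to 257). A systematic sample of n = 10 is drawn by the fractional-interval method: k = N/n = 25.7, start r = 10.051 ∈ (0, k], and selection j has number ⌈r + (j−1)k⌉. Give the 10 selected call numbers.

j=1: r + 0k = 10.051 → ⌈·⌉ = 11
j=2: r + 1k = 35.751 → ⌈·⌉ = 36
j=3: r + 2k = 61.451 → ⌈·⌉ = 62
j=4: r + 3k = 87.151 → ⌈·⌉ = 88
j=5: r + 4k = 112.851 → ⌈·⌉ = 113
j=6: r + 5k = 138.551 → ⌈·⌉ = 139
j=7: r + 6k = 164.251 → ⌈·⌉ = 165
j=8: r + 7k = 189.951 → ⌈·⌉ = 190
j=9: r + 8k = 215.651 → ⌈·⌉ = 216
j=10: r + 9k = 241.351 → ⌈·⌉ = 242

11, 36, 62, 88, 113, 139, 165, 190, 216, 242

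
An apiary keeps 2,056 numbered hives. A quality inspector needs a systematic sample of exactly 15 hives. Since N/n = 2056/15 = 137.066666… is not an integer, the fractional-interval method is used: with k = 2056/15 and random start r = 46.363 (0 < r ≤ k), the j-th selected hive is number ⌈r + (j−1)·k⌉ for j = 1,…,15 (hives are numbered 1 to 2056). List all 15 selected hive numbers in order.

j=1: r + 0k = 46.363 → ⌈·⌉ = 47
j=2: r + 1k = 183.429666… → ⌈·⌉ = 184
j=3: r + 2k = 320.496333… → ⌈·⌉ = 321
j=4: r + 3k = 457.563 → ⌈·⌉ = 458
j=5: r + 4k = 594.629666… → ⌈·⌉ = 595
j=6: r + 5k = 731.696333… → ⌈·⌉ = 732
j=7: r + 6k = 868.763 → ⌈·⌉ = 869
j=8: r + 7k = 1005.829666… → ⌈·⌉ = 1006
j=9: r + 8k = 1142.896333… → ⌈·⌉ = 1143
j=10: r + 9k = 1279.963 → ⌈·⌉ = 1280
j=11: r + 10k = 1417.029666… → ⌈·⌉ = 1418
j=12: r + 11k = 1554.096333… → ⌈·⌉ = 1555
j=13: r + 12k = 1691.163 → ⌈·⌉ = 1692
j=14: r + 13k = 1828.229666… → ⌈·⌉ = 1829
j=15: r + 14k = 1965.296333… → ⌈·⌉ = 1966

47, 184, 321, 458, 595, 732, 869, 1006, 1143, 1280, 1418, 1555, 1692, 1829, 1966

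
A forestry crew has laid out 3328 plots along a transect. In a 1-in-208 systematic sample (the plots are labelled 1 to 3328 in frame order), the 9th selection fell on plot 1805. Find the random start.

141

k = 208
r = 1805 − (9−1)×208 = 1805 − 1664 = 141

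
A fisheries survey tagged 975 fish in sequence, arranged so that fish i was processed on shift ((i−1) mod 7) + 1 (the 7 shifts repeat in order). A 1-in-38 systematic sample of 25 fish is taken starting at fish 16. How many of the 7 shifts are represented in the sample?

Consecutive selections differ by k = 38, so their shift numbers differ by 38 mod 7 = 3.
gcd(38, 7) = 1, so the sample visits 7/1 = 7 distinct residues mod 7.
Start 16 is shift 2; the shifts hit are 1, 2, 3, 4, 5, 6, 7.

7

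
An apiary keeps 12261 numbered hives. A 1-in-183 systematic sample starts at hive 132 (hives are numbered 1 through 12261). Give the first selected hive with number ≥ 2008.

k = 183
Steps past start: ⌈(2008 − 132)/183⌉ = ⌈1876/183⌉ = 11
Selected hive: 132 + 11×183 = 2145

2145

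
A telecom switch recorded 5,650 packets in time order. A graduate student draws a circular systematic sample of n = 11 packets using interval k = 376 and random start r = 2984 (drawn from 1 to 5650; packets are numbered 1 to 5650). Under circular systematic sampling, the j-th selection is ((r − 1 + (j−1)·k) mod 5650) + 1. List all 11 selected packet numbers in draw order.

2984, 3360, 3736, 4112, 4488, 4864, 5240, 5616, 342, 718, 1094

Selection 1: 2984
Selection 2: 2984 + 376 = 3360
Selection 3: 3360 + 376 = 3736
Selection 4: 3736 + 376 = 4112
Selection 5: 4112 + 376 = 4488
Selection 6: 4488 + 376 = 4864
Selection 7: 4864 + 376 = 5240
Selection 8: 5240 + 376 = 5616
Selection 9: 5616 + 376 = 5992 → 5992 − 5650 = 342
Selection 10: 342 + 376 = 718
Selection 11: 718 + 376 = 1094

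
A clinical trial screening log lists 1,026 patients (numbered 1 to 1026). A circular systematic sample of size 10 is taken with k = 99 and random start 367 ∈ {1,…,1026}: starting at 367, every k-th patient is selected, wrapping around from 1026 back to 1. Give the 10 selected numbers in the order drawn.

367, 466, 565, 664, 763, 862, 961, 34, 133, 232

Selection 1: 367
Selection 2: 367 + 99 = 466
Selection 3: 466 + 99 = 565
Selection 4: 565 + 99 = 664
Selection 5: 664 + 99 = 763
Selection 6: 763 + 99 = 862
Selection 7: 862 + 99 = 961
Selection 8: 961 + 99 = 1060 → 1060 − 1026 = 34
Selection 9: 34 + 99 = 133
Selection 10: 133 + 99 = 232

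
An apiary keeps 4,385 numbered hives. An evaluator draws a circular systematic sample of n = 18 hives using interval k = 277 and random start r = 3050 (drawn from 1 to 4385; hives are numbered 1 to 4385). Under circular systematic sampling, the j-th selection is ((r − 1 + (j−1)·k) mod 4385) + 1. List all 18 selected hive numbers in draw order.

Selection 1: 3050
Selection 2: 3050 + 277 = 3327
Selection 3: 3327 + 277 = 3604
Selection 4: 3604 + 277 = 3881
Selection 5: 3881 + 277 = 4158
Selection 6: 4158 + 277 = 4435 → 4435 − 4385 = 50
Selection 7: 50 + 277 = 327
Selection 8: 327 + 277 = 604
Selection 9: 604 + 277 = 881
Selection 10: 881 + 277 = 1158
Selection 11: 1158 + 277 = 1435
Selection 12: 1435 + 277 = 1712
Selection 13: 1712 + 277 = 1989
Selection 14: 1989 + 277 = 2266
Selection 15: 2266 + 277 = 2543
Selection 16: 2543 + 277 = 2820
Selection 17: 2820 + 277 = 3097
Selection 18: 3097 + 277 = 3374

3050, 3327, 3604, 3881, 4158, 50, 327, 604, 881, 1158, 1435, 1712, 1989, 2266, 2543, 2820, 3097, 3374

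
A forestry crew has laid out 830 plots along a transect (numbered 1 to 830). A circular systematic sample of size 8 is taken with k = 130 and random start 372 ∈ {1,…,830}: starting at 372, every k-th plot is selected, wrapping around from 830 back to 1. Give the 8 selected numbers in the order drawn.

Selection 1: 372
Selection 2: 372 + 130 = 502
Selection 3: 502 + 130 = 632
Selection 4: 632 + 130 = 762
Selection 5: 762 + 130 = 892 → 892 − 830 = 62
Selection 6: 62 + 130 = 192
Selection 7: 192 + 130 = 322
Selection 8: 322 + 130 = 452

372, 502, 632, 762, 62, 192, 322, 452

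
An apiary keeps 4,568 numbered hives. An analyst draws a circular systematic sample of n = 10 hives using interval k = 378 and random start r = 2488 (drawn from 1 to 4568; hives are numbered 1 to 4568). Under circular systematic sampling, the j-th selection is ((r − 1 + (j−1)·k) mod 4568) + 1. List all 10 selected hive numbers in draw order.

2488, 2866, 3244, 3622, 4000, 4378, 188, 566, 944, 1322

Selection 1: 2488
Selection 2: 2488 + 378 = 2866
Selection 3: 2866 + 378 = 3244
Selection 4: 3244 + 378 = 3622
Selection 5: 3622 + 378 = 4000
Selection 6: 4000 + 378 = 4378
Selection 7: 4378 + 378 = 4756 → 4756 − 4568 = 188
Selection 8: 188 + 378 = 566
Selection 9: 566 + 378 = 944
Selection 10: 944 + 378 = 1322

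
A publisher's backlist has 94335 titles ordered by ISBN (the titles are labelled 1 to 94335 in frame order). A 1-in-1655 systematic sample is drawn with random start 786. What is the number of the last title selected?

93466

k = 1655
57th selection = r + (57−1)·k = 786 + 56×1655 = 786 + 92680 = 93466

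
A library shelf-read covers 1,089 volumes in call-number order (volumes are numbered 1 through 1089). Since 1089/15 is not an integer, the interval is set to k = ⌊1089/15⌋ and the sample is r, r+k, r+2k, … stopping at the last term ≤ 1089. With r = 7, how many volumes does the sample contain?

k = ⌊1089/15⌋ = 72
Achieved size = ⌊(1089 − 7)/72⌋ + 1 = ⌊1082/72⌋ + 1 = 15 + 1 = 16
(last selection: 7 + 15×72 = 1087 ≤ 1089; next would be 1159 > 1089)

16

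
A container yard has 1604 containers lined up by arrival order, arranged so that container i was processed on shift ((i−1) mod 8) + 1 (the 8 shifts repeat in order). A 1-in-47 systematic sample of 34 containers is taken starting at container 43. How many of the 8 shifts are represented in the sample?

Consecutive selections differ by k = 47, so their shift numbers differ by 47 mod 8 = 7.
gcd(47, 8) = 1, so the sample visits 8/1 = 8 distinct residues mod 8.
Start 43 is shift 3; the shifts hit are 1, 2, 3, 4, 5, 6, 7, 8.

8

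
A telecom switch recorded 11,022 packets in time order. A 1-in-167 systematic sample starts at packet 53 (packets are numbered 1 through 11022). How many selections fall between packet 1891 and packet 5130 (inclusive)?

k = 167
First selection ≥ 1891: 53 + ⌈(1891−53)/167⌉·167 = 53 + 12×167 = 2057
Last selection ≤ 5130: 53 + ⌊(5130−53)/167⌋·167 = 53 + 30×167 = 5063
Count = 30 − 12 + 1 = 19

19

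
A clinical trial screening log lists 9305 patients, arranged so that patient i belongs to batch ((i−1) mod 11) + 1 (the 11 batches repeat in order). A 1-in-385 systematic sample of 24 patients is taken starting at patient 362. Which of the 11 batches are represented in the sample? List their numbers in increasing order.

Consecutive selections differ by k = 385, so their batch numbers differ by 385 mod 11 = 0.
gcd(385, 11) = 11, so the sample visits 11/11 = 1 distinct residues mod 11.
Start 362 is batch 10; the batches hit are 10.

10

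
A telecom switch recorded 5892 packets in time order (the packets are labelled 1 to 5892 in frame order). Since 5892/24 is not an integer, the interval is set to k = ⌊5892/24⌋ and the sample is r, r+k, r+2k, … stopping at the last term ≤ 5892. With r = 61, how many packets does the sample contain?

24

k = ⌊5892/24⌋ = 245
Achieved size = ⌊(5892 − 61)/245⌋ + 1 = ⌊5831/245⌋ + 1 = 23 + 1 = 24
(last selection: 61 + 23×245 = 5696 ≤ 5892; next would be 5941 > 5892)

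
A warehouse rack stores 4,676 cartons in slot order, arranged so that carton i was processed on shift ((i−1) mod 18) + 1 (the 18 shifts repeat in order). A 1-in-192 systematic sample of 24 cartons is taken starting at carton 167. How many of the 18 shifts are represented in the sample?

Consecutive selections differ by k = 192, so their shift numbers differ by 192 mod 18 = 12.
gcd(192, 18) = 6, so the sample visits 18/6 = 3 distinct residues mod 18.
Start 167 is shift 5; the shifts hit are 5, 11, 17.

3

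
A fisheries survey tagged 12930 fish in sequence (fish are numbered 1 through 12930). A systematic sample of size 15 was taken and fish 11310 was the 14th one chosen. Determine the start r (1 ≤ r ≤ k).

k = 12930/15 = 862
r = 11310 − (14−1)×862 = 11310 − 11206 = 104

104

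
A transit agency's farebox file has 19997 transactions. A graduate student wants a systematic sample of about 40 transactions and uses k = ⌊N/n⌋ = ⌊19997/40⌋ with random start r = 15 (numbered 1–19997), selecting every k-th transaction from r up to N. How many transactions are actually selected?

41

k = ⌊19997/40⌋ = 499
Achieved size = ⌊(19997 − 15)/499⌋ + 1 = ⌊19982/499⌋ + 1 = 40 + 1 = 41
(last selection: 15 + 40×499 = 19975 ≤ 19997; next would be 20474 > 19997)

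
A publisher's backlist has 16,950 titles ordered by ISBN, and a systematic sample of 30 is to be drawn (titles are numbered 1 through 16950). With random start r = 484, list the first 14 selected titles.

k = N/n = 16950/30 = 565
title 1: 484
title 2: 484 + 565 = 1049
title 3: 1049 + 565 = 1614
title 4: 1614 + 565 = 2179
title 5: 2179 + 565 = 2744
title 6: 2744 + 565 = 3309
title 7: 3309 + 565 = 3874
title 8: 3874 + 565 = 4439
title 9: 4439 + 565 = 5004
title 10: 5004 + 565 = 5569
title 11: 5569 + 565 = 6134
title 12: 6134 + 565 = 6699
title 13: 6699 + 565 = 7264
title 14: 7264 + 565 = 7829

484, 1049, 1614, 2179, 2744, 3309, 3874, 4439, 5004, 5569, 6134, 6699, 7264, 7829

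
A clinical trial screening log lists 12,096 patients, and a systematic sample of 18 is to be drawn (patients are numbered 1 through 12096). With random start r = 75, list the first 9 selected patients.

k = N/n = 12096/18 = 672
patient 1: 75
patient 2: 75 + 672 = 747
patient 3: 747 + 672 = 1419
patient 4: 1419 + 672 = 2091
patient 5: 2091 + 672 = 2763
patient 6: 2763 + 672 = 3435
patient 7: 3435 + 672 = 4107
patient 8: 4107 + 672 = 4779
patient 9: 4779 + 672 = 5451

75, 747, 1419, 2091, 2763, 3435, 4107, 4779, 5451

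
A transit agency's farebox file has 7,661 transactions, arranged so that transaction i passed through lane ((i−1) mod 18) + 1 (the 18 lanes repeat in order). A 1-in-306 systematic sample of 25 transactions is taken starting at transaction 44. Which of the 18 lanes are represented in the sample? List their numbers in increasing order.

8

Consecutive selections differ by k = 306, so their lane numbers differ by 306 mod 18 = 0.
gcd(306, 18) = 18, so the sample visits 18/18 = 1 distinct residues mod 18.
Start 44 is lane 8; the lanes hit are 8.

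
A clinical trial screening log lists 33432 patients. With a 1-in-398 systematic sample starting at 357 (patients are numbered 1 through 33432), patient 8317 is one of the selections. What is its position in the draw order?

21

k = 398
position = (8317 − 357)/398 + 1 = 7960/398 + 1 = 20 + 1 = 21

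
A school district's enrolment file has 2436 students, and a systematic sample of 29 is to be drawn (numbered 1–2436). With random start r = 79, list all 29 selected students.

k = N/n = 2436/29 = 84
student 1: 79
student 2: 79 + 84 = 163
student 3: 163 + 84 = 247
student 4: 247 + 84 = 331
student 5: 331 + 84 = 415
student 6: 415 + 84 = 499
student 7: 499 + 84 = 583
student 8: 583 + 84 = 667
student 9: 667 + 84 = 751
student 10: 751 + 84 = 835
student 11: 835 + 84 = 919
student 12: 919 + 84 = 1003
student 13: 1003 + 84 = 1087
student 14: 1087 + 84 = 1171
student 15: 1171 + 84 = 1255
student 16: 1255 + 84 = 1339
student 17: 1339 + 84 = 1423
student 18: 1423 + 84 = 1507
student 19: 1507 + 84 = 1591
student 20: 1591 + 84 = 1675
student 21: 1675 + 84 = 1759
student 22: 1759 + 84 = 1843
student 23: 1843 + 84 = 1927
student 24: 1927 + 84 = 2011
student 25: 2011 + 84 = 2095
student 26: 2095 + 84 = 2179
student 27: 2179 + 84 = 2263
student 28: 2263 + 84 = 2347
student 29: 2347 + 84 = 2431

79, 163, 247, 331, 415, 499, 583, 667, 751, 835, 919, 1003, 1087, 1171, 1255, 1339, 1423, 1507, 1591, 1675, 1759, 1843, 1927, 2011, 2095, 2179, 2263, 2347, 2431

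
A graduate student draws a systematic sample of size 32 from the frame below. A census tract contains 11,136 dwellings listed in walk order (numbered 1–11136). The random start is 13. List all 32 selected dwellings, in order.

13, 361, 709, 1057, 1405, 1753, 2101, 2449, 2797, 3145, 3493, 3841, 4189, 4537, 4885, 5233, 5581, 5929, 6277, 6625, 6973, 7321, 7669, 8017, 8365, 8713, 9061, 9409, 9757, 10105, 10453, 10801

k = N/n = 11136/32 = 348
dwelling 1: 13
dwelling 2: 13 + 348 = 361
dwelling 3: 361 + 348 = 709
dwelling 4: 709 + 348 = 1057
dwelling 5: 1057 + 348 = 1405
dwelling 6: 1405 + 348 = 1753
dwelling 7: 1753 + 348 = 2101
dwelling 8: 2101 + 348 = 2449
dwelling 9: 2449 + 348 = 2797
dwelling 10: 2797 + 348 = 3145
dwelling 11: 3145 + 348 = 3493
dwelling 12: 3493 + 348 = 3841
dwelling 13: 3841 + 348 = 4189
dwelling 14: 4189 + 348 = 4537
dwelling 15: 4537 + 348 = 4885
dwelling 16: 4885 + 348 = 5233
dwelling 17: 5233 + 348 = 5581
dwelling 18: 5581 + 348 = 5929
dwelling 19: 5929 + 348 = 6277
dwelling 20: 6277 + 348 = 6625
dwelling 21: 6625 + 348 = 6973
dwelling 22: 6973 + 348 = 7321
dwelling 23: 7321 + 348 = 7669
dwelling 24: 7669 + 348 = 8017
dwelling 25: 8017 + 348 = 8365
dwelling 26: 8365 + 348 = 8713
dwelling 27: 8713 + 348 = 9061
dwelling 28: 9061 + 348 = 9409
dwelling 29: 9409 + 348 = 9757
dwelling 30: 9757 + 348 = 10105
dwelling 31: 10105 + 348 = 10453
dwelling 32: 10453 + 348 = 10801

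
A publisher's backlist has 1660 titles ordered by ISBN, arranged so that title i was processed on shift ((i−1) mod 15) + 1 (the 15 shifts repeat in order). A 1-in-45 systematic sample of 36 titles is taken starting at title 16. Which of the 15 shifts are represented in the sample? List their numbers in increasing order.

1

Consecutive selections differ by k = 45, so their shift numbers differ by 45 mod 15 = 0.
gcd(45, 15) = 15, so the sample visits 15/15 = 1 distinct residues mod 15.
Start 16 is shift 1; the shifts hit are 1.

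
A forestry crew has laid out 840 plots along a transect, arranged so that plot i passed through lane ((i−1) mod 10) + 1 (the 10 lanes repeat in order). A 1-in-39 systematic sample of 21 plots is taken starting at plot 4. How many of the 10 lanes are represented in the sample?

10

Consecutive selections differ by k = 39, so their lane numbers differ by 39 mod 10 = 9.
gcd(39, 10) = 1, so the sample visits 10/1 = 10 distinct residues mod 10.
Start 4 is lane 4; the lanes hit are 1, 2, 3, 4, 5, 6, 7, 8, 9, 10.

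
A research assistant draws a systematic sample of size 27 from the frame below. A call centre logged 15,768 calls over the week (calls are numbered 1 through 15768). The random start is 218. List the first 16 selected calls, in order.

k = N/n = 15768/27 = 584
call 1: 218
call 2: 218 + 584 = 802
call 3: 802 + 584 = 1386
call 4: 1386 + 584 = 1970
call 5: 1970 + 584 = 2554
call 6: 2554 + 584 = 3138
call 7: 3138 + 584 = 3722
call 8: 3722 + 584 = 4306
call 9: 4306 + 584 = 4890
call 10: 4890 + 584 = 5474
call 11: 5474 + 584 = 6058
call 12: 6058 + 584 = 6642
call 13: 6642 + 584 = 7226
call 14: 7226 + 584 = 7810
call 15: 7810 + 584 = 8394
call 16: 8394 + 584 = 8978

218, 802, 1386, 1970, 2554, 3138, 3722, 4306, 4890, 5474, 6058, 6642, 7226, 7810, 8394, 8978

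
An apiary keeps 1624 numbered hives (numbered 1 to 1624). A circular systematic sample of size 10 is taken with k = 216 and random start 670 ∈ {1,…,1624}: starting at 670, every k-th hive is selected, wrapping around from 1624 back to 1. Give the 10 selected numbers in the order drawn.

670, 886, 1102, 1318, 1534, 126, 342, 558, 774, 990

Selection 1: 670
Selection 2: 670 + 216 = 886
Selection 3: 886 + 216 = 1102
Selection 4: 1102 + 216 = 1318
Selection 5: 1318 + 216 = 1534
Selection 6: 1534 + 216 = 1750 → 1750 − 1624 = 126
Selection 7: 126 + 216 = 342
Selection 8: 342 + 216 = 558
Selection 9: 558 + 216 = 774
Selection 10: 774 + 216 = 990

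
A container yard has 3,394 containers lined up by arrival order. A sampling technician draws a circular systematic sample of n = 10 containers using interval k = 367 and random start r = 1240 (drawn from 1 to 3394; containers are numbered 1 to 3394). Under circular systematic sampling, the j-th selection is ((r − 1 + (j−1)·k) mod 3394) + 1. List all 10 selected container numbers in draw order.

Selection 1: 1240
Selection 2: 1240 + 367 = 1607
Selection 3: 1607 + 367 = 1974
Selection 4: 1974 + 367 = 2341
Selection 5: 2341 + 367 = 2708
Selection 6: 2708 + 367 = 3075
Selection 7: 3075 + 367 = 3442 → 3442 − 3394 = 48
Selection 8: 48 + 367 = 415
Selection 9: 415 + 367 = 782
Selection 10: 782 + 367 = 1149

1240, 1607, 1974, 2341, 2708, 3075, 48, 415, 782, 1149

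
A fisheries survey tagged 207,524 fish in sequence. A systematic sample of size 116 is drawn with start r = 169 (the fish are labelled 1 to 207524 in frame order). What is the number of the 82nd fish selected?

k = 207524/116 = 1789
82nd selection = r + (82−1)·k = 169 + 81×1789 = 169 + 144909 = 145078

145078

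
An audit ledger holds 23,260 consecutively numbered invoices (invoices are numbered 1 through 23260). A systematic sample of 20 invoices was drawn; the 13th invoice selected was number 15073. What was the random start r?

1117

k = 23260/20 = 1163
r = 15073 − (13−1)×1163 = 15073 − 13956 = 1117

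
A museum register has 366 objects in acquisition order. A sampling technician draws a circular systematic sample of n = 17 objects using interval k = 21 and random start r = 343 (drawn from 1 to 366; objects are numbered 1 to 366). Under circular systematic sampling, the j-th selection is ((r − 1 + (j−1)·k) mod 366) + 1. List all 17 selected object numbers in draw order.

Selection 1: 343
Selection 2: 343 + 21 = 364
Selection 3: 364 + 21 = 385 → 385 − 366 = 19
Selection 4: 19 + 21 = 40
Selection 5: 40 + 21 = 61
Selection 6: 61 + 21 = 82
Selection 7: 82 + 21 = 103
Selection 8: 103 + 21 = 124
Selection 9: 124 + 21 = 145
Selection 10: 145 + 21 = 166
Selection 11: 166 + 21 = 187
Selection 12: 187 + 21 = 208
Selection 13: 208 + 21 = 229
Selection 14: 229 + 21 = 250
Selection 15: 250 + 21 = 271
Selection 16: 271 + 21 = 292
Selection 17: 292 + 21 = 313

343, 364, 19, 40, 61, 82, 103, 124, 145, 166, 187, 208, 229, 250, 271, 292, 313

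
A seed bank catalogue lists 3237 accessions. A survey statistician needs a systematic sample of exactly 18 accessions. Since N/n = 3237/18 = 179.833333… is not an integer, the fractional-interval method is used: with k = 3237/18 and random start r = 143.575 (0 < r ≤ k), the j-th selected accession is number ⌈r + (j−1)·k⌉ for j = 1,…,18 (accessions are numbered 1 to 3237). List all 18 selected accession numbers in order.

j=1: r + 0k = 143.575 → ⌈·⌉ = 144
j=2: r + 1k = 323.408333… → ⌈·⌉ = 324
j=3: r + 2k = 503.241666… → ⌈·⌉ = 504
j=4: r + 3k = 683.075 → ⌈·⌉ = 684
j=5: r + 4k = 862.908333… → ⌈·⌉ = 863
j=6: r + 5k = 1042.741666… → ⌈·⌉ = 1043
j=7: r + 6k = 1222.575 → ⌈·⌉ = 1223
j=8: r + 7k = 1402.408333… → ⌈·⌉ = 1403
j=9: r + 8k = 1582.241666… → ⌈·⌉ = 1583
j=10: r + 9k = 1762.075 → ⌈·⌉ = 1763
j=11: r + 10k = 1941.908333… → ⌈·⌉ = 1942
j=12: r + 11k = 2121.741666… → ⌈·⌉ = 2122
j=13: r + 12k = 2301.575 → ⌈·⌉ = 2302
j=14: r + 13k = 2481.408333… → ⌈·⌉ = 2482
j=15: r + 14k = 2661.241666… → ⌈·⌉ = 2662
j=16: r + 15k = 2841.075 → ⌈·⌉ = 2842
j=17: r + 16k = 3020.908333… → ⌈·⌉ = 3021
j=18: r + 17k = 3200.741666… → ⌈·⌉ = 3201

144, 324, 504, 684, 863, 1043, 1223, 1403, 1583, 1763, 1942, 2122, 2302, 2482, 2662, 2842, 3021, 3201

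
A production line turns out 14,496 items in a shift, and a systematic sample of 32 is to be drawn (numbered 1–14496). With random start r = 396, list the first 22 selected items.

k = N/n = 14496/32 = 453
item 1: 396
item 2: 396 + 453 = 849
item 3: 849 + 453 = 1302
item 4: 1302 + 453 = 1755
item 5: 1755 + 453 = 2208
item 6: 2208 + 453 = 2661
item 7: 2661 + 453 = 3114
item 8: 3114 + 453 = 3567
item 9: 3567 + 453 = 4020
item 10: 4020 + 453 = 4473
item 11: 4473 + 453 = 4926
item 12: 4926 + 453 = 5379
item 13: 5379 + 453 = 5832
item 14: 5832 + 453 = 6285
item 15: 6285 + 453 = 6738
item 16: 6738 + 453 = 7191
item 17: 7191 + 453 = 7644
item 18: 7644 + 453 = 8097
item 19: 8097 + 453 = 8550
item 20: 8550 + 453 = 9003
item 21: 9003 + 453 = 9456
item 22: 9456 + 453 = 9909

396, 849, 1302, 1755, 2208, 2661, 3114, 3567, 4020, 4473, 4926, 5379, 5832, 6285, 6738, 7191, 7644, 8097, 8550, 9003, 9456, 9909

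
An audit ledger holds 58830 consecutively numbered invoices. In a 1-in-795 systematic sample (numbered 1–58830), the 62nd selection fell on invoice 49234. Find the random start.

739

k = 795
r = 49234 − (62−1)×795 = 49234 − 48495 = 739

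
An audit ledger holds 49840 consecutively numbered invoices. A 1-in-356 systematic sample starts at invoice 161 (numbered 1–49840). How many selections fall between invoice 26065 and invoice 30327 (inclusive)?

k = 356
First selection ≥ 26065: 161 + ⌈(26065−161)/356⌉·356 = 161 + 73×356 = 26149
Last selection ≤ 30327: 161 + ⌊(30327−161)/356⌋·356 = 161 + 84×356 = 30065
Count = 84 − 73 + 1 = 12

12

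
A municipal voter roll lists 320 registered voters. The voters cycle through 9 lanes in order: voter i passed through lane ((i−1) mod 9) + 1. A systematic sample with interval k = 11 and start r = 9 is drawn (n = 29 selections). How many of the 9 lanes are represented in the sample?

9

Consecutive selections differ by k = 11, so their lane numbers differ by 11 mod 9 = 2.
gcd(11, 9) = 1, so the sample visits 9/1 = 9 distinct residues mod 9.
Start 9 is lane 9; the lanes hit are 1, 2, 3, 4, 5, 6, 7, 8, 9.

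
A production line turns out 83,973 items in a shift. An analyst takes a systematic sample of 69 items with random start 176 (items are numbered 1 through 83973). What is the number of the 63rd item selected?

k = 83973/69 = 1217
63rd selection = r + (63−1)·k = 176 + 62×1217 = 176 + 75454 = 75630

75630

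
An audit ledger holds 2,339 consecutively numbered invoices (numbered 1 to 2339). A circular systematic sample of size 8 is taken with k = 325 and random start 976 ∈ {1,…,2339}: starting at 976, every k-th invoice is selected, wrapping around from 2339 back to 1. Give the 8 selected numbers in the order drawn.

976, 1301, 1626, 1951, 2276, 262, 587, 912

Selection 1: 976
Selection 2: 976 + 325 = 1301
Selection 3: 1301 + 325 = 1626
Selection 4: 1626 + 325 = 1951
Selection 5: 1951 + 325 = 2276
Selection 6: 2276 + 325 = 2601 → 2601 − 2339 = 262
Selection 7: 262 + 325 = 587
Selection 8: 587 + 325 = 912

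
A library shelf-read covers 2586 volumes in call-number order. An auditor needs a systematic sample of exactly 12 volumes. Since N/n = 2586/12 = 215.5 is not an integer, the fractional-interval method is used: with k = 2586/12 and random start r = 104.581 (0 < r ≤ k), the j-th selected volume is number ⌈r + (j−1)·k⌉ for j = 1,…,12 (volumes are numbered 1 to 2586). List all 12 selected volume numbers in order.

j=1: r + 0k = 104.581 → ⌈·⌉ = 105
j=2: r + 1k = 320.081 → ⌈·⌉ = 321
j=3: r + 2k = 535.581 → ⌈·⌉ = 536
j=4: r + 3k = 751.081 → ⌈·⌉ = 752
j=5: r + 4k = 966.581 → ⌈·⌉ = 967
j=6: r + 5k = 1182.081 → ⌈·⌉ = 1183
j=7: r + 6k = 1397.581 → ⌈·⌉ = 1398
j=8: r + 7k = 1613.081 → ⌈·⌉ = 1614
j=9: r + 8k = 1828.581 → ⌈·⌉ = 1829
j=10: r + 9k = 2044.081 → ⌈·⌉ = 2045
j=11: r + 10k = 2259.581 → ⌈·⌉ = 2260
j=12: r + 11k = 2475.081 → ⌈·⌉ = 2476

105, 321, 536, 752, 967, 1183, 1398, 1614, 1829, 2045, 2260, 2476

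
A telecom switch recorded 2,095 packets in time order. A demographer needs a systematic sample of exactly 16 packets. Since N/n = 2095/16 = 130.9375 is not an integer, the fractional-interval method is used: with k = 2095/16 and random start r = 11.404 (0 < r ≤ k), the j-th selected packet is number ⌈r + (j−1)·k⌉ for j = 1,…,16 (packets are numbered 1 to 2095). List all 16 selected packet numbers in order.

12, 143, 274, 405, 536, 667, 798, 928, 1059, 1190, 1321, 1452, 1583, 1714, 1845, 1976

j=1: r + 0k = 11.404 → ⌈·⌉ = 12
j=2: r + 1k = 142.3415 → ⌈·⌉ = 143
j=3: r + 2k = 273.279 → ⌈·⌉ = 274
j=4: r + 3k = 404.2165 → ⌈·⌉ = 405
j=5: r + 4k = 535.154 → ⌈·⌉ = 536
j=6: r + 5k = 666.0915 → ⌈·⌉ = 667
j=7: r + 6k = 797.029 → ⌈·⌉ = 798
j=8: r + 7k = 927.9665 → ⌈·⌉ = 928
j=9: r + 8k = 1058.904 → ⌈·⌉ = 1059
j=10: r + 9k = 1189.8415 → ⌈·⌉ = 1190
j=11: r + 10k = 1320.779 → ⌈·⌉ = 1321
j=12: r + 11k = 1451.7165 → ⌈·⌉ = 1452
j=13: r + 12k = 1582.654 → ⌈·⌉ = 1583
j=14: r + 13k = 1713.5915 → ⌈·⌉ = 1714
j=15: r + 14k = 1844.529 → ⌈·⌉ = 1845
j=16: r + 15k = 1975.4665 → ⌈·⌉ = 1976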